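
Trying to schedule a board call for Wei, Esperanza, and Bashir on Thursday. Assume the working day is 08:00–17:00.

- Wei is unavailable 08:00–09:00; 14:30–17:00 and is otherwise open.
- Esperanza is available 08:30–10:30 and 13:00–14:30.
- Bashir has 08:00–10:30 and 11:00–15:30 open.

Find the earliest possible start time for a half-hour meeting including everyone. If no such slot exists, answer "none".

Wei free: 09:00-14:30 (invert busy blocks within the working day).
Esperanza free: 08:30-10:30, 13:00-14:30.
Bashir free: 08:00-10:30, 11:00-15:30.
Wei ∩ Esperanza: 09:00-10:30, 13:00-14:30.
Wei ∩ Esperanza ∩ Bashir: 09:00-10:30, 13:00-14:30.
The first common window of at least 30 minutes is 09:00-10:30, so the earliest start is 09:00.

09:00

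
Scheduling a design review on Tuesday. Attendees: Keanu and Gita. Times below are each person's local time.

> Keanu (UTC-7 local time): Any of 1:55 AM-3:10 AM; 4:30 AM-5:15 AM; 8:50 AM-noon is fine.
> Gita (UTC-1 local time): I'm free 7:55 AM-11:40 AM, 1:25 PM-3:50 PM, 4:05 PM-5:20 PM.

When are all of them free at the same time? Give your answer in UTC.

Keanu in UTC: 08:55-10:10, 11:30-12:15, 15:50-19:00 (add 7h to convert from UTC-7).
Gita in UTC: 08:55-12:40, 14:25-16:50, 17:05-18:20 (add 1h to convert from UTC-1).
Keanu ∩ Gita: 08:55-10:10, 11:30-12:15, 15:50-16:50, 17:05-18:20.
So the common availability across everyone is 08:55-10:10, 11:30-12:15, 15:50-16:50, 17:05-18:20.

08:55-10:10, 11:30-12:15, 15:50-16:50, 17:05-18:20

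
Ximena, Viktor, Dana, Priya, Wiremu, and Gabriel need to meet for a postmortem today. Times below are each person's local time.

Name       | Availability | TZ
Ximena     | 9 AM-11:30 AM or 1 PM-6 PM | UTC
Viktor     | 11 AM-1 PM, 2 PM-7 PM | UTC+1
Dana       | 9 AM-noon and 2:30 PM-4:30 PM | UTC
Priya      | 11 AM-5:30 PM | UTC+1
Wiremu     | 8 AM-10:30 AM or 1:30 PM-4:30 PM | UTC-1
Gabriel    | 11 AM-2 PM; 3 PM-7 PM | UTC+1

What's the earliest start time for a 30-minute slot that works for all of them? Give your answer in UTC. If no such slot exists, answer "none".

Ximena in UTC: 09:00-11:30, 13:00-18:00.
Viktor in UTC: 10:00-12:00, 13:00-18:00 (subtract 1h to convert from UTC+1).
Dana in UTC: 09:00-12:00, 14:30-16:30.
Priya in UTC: 10:00-16:30 (subtract 1h to convert from UTC+1).
Wiremu in UTC: 09:00-11:30, 14:30-17:30 (add 1h to convert from UTC-1).
Gabriel in UTC: 10:00-13:00, 14:00-18:00 (subtract 1h to convert from UTC+1).
Ximena ∩ Viktor: 10:00-11:30, 13:00-18:00.
Ximena ∩ Viktor ∩ Dana: 10:00-11:30, 14:30-16:30.
Ximena ∩ Viktor ∩ Dana ∩ Priya: 10:00-11:30, 14:30-16:30.
Ximena ∩ Viktor ∩ Dana ∩ Priya ∩ Wiremu: 10:00-11:30, 14:30-16:30.
Ximena ∩ Viktor ∩ Dana ∩ Priya ∩ Wiremu ∩ Gabriel: 10:00-11:30, 14:30-16:30.
The first common window of at least 30 minutes is 10:00-11:30, so the earliest start is 10:00.

10:00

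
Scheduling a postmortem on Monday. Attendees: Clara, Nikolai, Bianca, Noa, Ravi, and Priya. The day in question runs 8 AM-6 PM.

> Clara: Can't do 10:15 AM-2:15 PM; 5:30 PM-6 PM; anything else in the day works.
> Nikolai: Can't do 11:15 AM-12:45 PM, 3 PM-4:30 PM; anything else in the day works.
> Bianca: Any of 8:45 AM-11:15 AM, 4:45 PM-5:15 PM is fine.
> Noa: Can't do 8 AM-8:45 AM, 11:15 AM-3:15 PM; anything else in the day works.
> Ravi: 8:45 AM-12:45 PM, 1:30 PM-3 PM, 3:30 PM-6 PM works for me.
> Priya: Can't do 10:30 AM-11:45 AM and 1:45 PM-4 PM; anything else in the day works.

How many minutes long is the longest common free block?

90

Clara free: 08:00-10:15, 14:15-17:30 (invert busy blocks within the working day).
Nikolai free: 08:00-11:15, 12:45-15:00, 16:30-18:00 (invert busy blocks within the working day).
Bianca free: 08:45-11:15, 16:45-17:15.
Noa free: 08:45-11:15, 15:15-18:00 (invert busy blocks within the working day).
Ravi free: 08:45-12:45, 13:30-15:00, 15:30-18:00.
Priya free: 08:00-10:30, 11:45-13:45, 16:00-18:00 (invert busy blocks within the working day).
Clara ∩ Nikolai: 08:00-10:15, 14:15-15:00, 16:30-17:30.
Clara ∩ Nikolai ∩ Bianca: 08:45-10:15, 16:45-17:15.
Clara ∩ Nikolai ∩ Bianca ∩ Noa: 08:45-10:15, 16:45-17:15.
Clara ∩ Nikolai ∩ Bianca ∩ Noa ∩ Ravi: 08:45-10:15, 16:45-17:15.
Clara ∩ Nikolai ∩ Bianca ∩ Noa ∩ Ravi ∩ Priya: 08:45-10:15, 16:45-17:15.
So the common availability across everyone is 08:45-10:15, 16:45-17:15.
The longest is 08:45-10:15 at 90 minutes.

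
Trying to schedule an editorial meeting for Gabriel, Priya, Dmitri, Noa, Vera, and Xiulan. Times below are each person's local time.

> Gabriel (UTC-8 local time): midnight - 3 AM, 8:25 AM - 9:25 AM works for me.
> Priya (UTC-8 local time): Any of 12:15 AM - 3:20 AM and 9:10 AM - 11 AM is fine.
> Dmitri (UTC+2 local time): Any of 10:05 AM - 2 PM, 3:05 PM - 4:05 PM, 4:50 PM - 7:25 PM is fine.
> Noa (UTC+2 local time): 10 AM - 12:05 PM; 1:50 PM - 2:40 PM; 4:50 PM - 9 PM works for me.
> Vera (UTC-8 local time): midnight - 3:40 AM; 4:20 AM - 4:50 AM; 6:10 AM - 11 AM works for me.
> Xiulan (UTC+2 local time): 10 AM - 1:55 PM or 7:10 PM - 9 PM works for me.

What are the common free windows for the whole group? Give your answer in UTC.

08:15-10:05, 17:10-17:25

Gabriel in UTC: 08:00-11:00, 16:25-17:25 (add 8h to convert from UTC-8).
Priya in UTC: 08:15-11:20, 17:10-19:00 (add 8h to convert from UTC-8).
Dmitri in UTC: 08:05-12:00, 13:05-14:05, 14:50-17:25 (subtract 2h to convert from UTC+2).
Noa in UTC: 08:00-10:05, 11:50-12:40, 14:50-19:00 (subtract 2h to convert from UTC+2).
Vera in UTC: 08:00-11:40, 12:20-12:50, 14:10-19:00 (add 8h to convert from UTC-8).
Xiulan in UTC: 08:00-11:55, 17:10-19:00 (subtract 2h to convert from UTC+2).
Gabriel ∩ Priya: 08:15-11:00, 17:10-17:25.
Gabriel ∩ Priya ∩ Dmitri: 08:15-11:00, 17:10-17:25.
Gabriel ∩ Priya ∩ Dmitri ∩ Noa: 08:15-10:05, 17:10-17:25.
Gabriel ∩ Priya ∩ Dmitri ∩ Noa ∩ Vera: 08:15-10:05, 17:10-17:25.
Gabriel ∩ Priya ∩ Dmitri ∩ Noa ∩ Vera ∩ Xiulan: 08:15-10:05, 17:10-17:25.
Those are the intersection windows.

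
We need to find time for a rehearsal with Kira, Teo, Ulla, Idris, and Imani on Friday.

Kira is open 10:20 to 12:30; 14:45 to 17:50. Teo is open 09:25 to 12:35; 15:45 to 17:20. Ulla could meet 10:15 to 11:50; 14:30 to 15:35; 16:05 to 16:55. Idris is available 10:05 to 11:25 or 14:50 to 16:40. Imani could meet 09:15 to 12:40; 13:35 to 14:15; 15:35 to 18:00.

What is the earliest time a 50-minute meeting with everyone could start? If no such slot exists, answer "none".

10:20

Kira ∩ Teo: 10:20-12:30, 15:45-17:20.
Kira ∩ Teo ∩ Ulla: 10:20-11:50, 16:05-16:55.
Kira ∩ Teo ∩ Ulla ∩ Idris: 10:20-11:25, 16:05-16:40.
Kira ∩ Teo ∩ Ulla ∩ Idris ∩ Imani: 10:20-11:25, 16:05-16:40.
The first common window of at least 50 minutes is 10:20-11:25, so the earliest start is 10:20.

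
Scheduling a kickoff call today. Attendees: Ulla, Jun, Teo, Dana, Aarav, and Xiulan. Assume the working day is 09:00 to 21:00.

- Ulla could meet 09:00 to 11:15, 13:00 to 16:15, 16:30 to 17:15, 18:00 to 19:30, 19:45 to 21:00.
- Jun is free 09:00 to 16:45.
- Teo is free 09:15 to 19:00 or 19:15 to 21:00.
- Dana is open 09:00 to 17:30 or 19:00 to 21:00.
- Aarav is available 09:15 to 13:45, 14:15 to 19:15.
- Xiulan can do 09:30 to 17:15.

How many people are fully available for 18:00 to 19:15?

2

Ulla and Aarav can make the full 18:00-19:15 slot — that's 2.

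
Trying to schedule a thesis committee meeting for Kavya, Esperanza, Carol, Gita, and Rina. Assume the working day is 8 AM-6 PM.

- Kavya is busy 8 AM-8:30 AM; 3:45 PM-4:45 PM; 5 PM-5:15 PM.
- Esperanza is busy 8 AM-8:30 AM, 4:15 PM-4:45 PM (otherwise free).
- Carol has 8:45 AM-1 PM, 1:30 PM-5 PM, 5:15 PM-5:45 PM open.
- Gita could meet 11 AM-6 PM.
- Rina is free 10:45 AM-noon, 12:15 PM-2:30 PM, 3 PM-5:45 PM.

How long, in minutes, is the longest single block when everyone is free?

60

Kavya free: 08:30-15:45, 16:45-17:00, 17:15-18:00 (invert busy blocks within the working day).
Esperanza free: 08:30-16:15, 16:45-18:00 (invert busy blocks within the working day).
Carol free: 08:45-13:00, 13:30-17:00, 17:15-17:45.
Gita free: 11:00-18:00.
Rina free: 10:45-12:00, 12:15-14:30, 15:00-17:45.
Kavya ∩ Esperanza: 08:30-15:45, 16:45-17:00, 17:15-18:00.
Kavya ∩ Esperanza ∩ Carol: 08:45-13:00, 13:30-15:45, 16:45-17:00, 17:15-17:45.
Kavya ∩ Esperanza ∩ Carol ∩ Gita: 11:00-13:00, 13:30-15:45, 16:45-17:00, 17:15-17:45.
Kavya ∩ Esperanza ∩ Carol ∩ Gita ∩ Rina: 11:00-12:00, 12:15-13:00, 13:30-14:30, 15:00-15:45, 16:45-17:00, 17:15-17:45.
So the common availability across everyone is 11:00-12:00, 12:15-13:00, 13:30-14:30, 15:00-15:45, 16:45-17:00, 17:15-17:45.
The longest is 11:00-12:00 at 60 minutes.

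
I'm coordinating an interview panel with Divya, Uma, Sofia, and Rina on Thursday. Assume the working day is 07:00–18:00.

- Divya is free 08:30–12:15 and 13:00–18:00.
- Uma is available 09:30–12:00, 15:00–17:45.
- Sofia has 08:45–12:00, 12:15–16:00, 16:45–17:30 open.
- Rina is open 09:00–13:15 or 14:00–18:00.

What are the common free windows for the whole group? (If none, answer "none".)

09:30-12:00, 15:00-16:00, 16:45-17:30

Divya ∩ Uma: 09:30-12:00, 15:00-17:45.
Divya ∩ Uma ∩ Sofia: 09:30-12:00, 15:00-16:00, 16:45-17:30.
Divya ∩ Uma ∩ Sofia ∩ Rina: 09:30-12:00, 15:00-16:00, 16:45-17:30.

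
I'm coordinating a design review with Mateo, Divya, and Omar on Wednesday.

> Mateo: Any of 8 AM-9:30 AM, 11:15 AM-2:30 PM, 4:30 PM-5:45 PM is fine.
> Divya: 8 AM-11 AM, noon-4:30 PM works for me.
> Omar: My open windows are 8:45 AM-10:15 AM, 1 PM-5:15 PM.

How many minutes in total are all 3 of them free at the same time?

Mateo ∩ Divya: 08:00-09:30, 12:00-14:30.
Mateo ∩ Divya ∩ Omar: 08:45-09:30, 13:00-14:30.
Summing the common windows: 45 + 90 = 135 minutes.

135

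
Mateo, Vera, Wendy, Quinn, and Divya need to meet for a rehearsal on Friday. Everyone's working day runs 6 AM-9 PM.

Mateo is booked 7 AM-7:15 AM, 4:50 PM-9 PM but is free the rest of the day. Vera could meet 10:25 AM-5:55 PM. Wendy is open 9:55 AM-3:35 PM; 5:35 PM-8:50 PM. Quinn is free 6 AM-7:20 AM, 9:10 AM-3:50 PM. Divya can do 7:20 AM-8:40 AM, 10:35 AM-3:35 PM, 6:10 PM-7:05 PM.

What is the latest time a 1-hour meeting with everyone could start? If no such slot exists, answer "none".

14:35

Mateo free: 06:00-07:00, 07:15-16:50 (invert busy blocks within the working day).
Vera free: 10:25-17:55.
Wendy free: 09:55-15:35, 17:35-20:50.
Quinn free: 06:00-07:20, 09:10-15:50.
Divya free: 07:20-08:40, 10:35-15:35, 18:10-19:05.
Mateo ∩ Vera: 10:25-16:50.
Mateo ∩ Vera ∩ Wendy: 10:25-15:35.
Mateo ∩ Vera ∩ Wendy ∩ Quinn: 10:25-15:35.
Mateo ∩ Vera ∩ Wendy ∩ Quinn ∩ Divya: 10:35-15:35.
Those are the intersection windows.
The last common window of at least 60 minutes is 10:35-15:35; a 60-minute meeting can start as late as 14:35 and still end by 15:35.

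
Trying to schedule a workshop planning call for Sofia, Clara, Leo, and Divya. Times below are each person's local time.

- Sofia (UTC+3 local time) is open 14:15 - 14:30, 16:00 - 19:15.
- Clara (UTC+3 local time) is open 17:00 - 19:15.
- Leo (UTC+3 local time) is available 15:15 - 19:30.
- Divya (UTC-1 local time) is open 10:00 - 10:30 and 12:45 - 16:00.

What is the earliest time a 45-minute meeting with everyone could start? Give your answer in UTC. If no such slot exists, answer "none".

14:00

Sofia in UTC: 11:15-11:30, 13:00-16:15 (subtract 3h to convert from UTC+3).
Clara in UTC: 14:00-16:15 (subtract 3h to convert from UTC+3).
Leo in UTC: 12:15-16:30 (subtract 3h to convert from UTC+3).
Divya in UTC: 11:00-11:30, 13:45-17:00 (add 1h to convert from UTC-1).
Sofia ∩ Clara: 14:00-16:15.
Sofia ∩ Clara ∩ Leo: 14:00-16:15.
Sofia ∩ Clara ∩ Leo ∩ Divya: 14:00-16:15.
The first common window of at least 45 minutes is 14:00-16:15, so the earliest start is 14:00.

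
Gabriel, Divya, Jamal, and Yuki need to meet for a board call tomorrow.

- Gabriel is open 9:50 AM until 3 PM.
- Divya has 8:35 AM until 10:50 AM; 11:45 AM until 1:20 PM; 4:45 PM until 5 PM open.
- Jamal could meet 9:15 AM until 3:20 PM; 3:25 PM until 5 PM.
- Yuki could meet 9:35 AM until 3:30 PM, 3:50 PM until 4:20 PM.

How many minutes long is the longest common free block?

Gabriel ∩ Divya: 09:50-10:50, 11:45-13:20.
Gabriel ∩ Divya ∩ Jamal: 09:50-10:50, 11:45-13:20.
Gabriel ∩ Divya ∩ Jamal ∩ Yuki: 09:50-10:50, 11:45-13:20.
So the common availability across everyone is 09:50-10:50, 11:45-13:20.
The longest is 11:45-13:20 at 95 minutes.

95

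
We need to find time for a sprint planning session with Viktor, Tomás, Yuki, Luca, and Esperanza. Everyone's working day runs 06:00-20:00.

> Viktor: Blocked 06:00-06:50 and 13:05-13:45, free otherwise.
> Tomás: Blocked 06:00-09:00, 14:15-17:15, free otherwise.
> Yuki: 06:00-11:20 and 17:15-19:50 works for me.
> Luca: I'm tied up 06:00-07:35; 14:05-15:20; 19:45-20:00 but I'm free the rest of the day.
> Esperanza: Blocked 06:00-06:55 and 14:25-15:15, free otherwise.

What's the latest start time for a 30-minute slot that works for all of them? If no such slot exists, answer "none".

19:15

Viktor free: 06:50-13:05, 13:45-20:00 (invert busy blocks within the working day).
Tomás free: 09:00-14:15, 17:15-20:00 (invert busy blocks within the working day).
Yuki free: 06:00-11:20, 17:15-19:50.
Luca free: 07:35-14:05, 15:20-19:45 (invert busy blocks within the working day).
Esperanza free: 06:55-14:25, 15:15-20:00 (invert busy blocks within the working day).
Viktor ∩ Tomás: 09:00-13:05, 13:45-14:15, 17:15-20:00.
Viktor ∩ Tomás ∩ Yuki: 09:00-11:20, 17:15-19:50.
Viktor ∩ Tomás ∩ Yuki ∩ Luca: 09:00-11:20, 17:15-19:45.
Viktor ∩ Tomás ∩ Yuki ∩ Luca ∩ Esperanza: 09:00-11:20, 17:15-19:45.
Those are the intersection windows.
The last common window of at least 30 minutes is 17:15-19:45; a 30-minute meeting can start as late as 19:15 and still end by 19:45.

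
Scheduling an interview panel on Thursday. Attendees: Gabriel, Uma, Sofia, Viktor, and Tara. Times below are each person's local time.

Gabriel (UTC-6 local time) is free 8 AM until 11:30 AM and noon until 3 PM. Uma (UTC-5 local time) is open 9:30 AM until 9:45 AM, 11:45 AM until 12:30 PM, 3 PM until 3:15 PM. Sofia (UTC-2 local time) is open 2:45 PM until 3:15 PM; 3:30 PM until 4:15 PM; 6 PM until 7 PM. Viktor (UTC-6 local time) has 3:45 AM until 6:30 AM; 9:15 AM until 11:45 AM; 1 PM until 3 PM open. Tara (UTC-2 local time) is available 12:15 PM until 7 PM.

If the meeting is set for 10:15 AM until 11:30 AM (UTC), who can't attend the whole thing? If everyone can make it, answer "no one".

Gabriel, Sofia, Tara, Uma

Gabriel in UTC: 14:00-17:30, 18:00-21:00 (add 6h to convert from UTC-6).
Uma in UTC: 14:30-14:45, 16:45-17:30, 20:00-20:15 (add 5h to convert from UTC-5).
Sofia in UTC: 16:45-17:15, 17:30-18:15, 20:00-21:00 (add 2h to convert from UTC-2).
Viktor in UTC: 09:45-12:30, 15:15-17:45, 19:00-21:00 (add 6h to convert from UTC-6).
Tara in UTC: 14:15-21:00 (add 2h to convert from UTC-2).
Gabriel: not fully free for 10:15-11:30. Uma: not fully free for 10:15-11:30. Sofia: not fully free for 10:15-11:30. Viktor: free for 10:15-11:30. Tara: not fully free for 10:15-11:30.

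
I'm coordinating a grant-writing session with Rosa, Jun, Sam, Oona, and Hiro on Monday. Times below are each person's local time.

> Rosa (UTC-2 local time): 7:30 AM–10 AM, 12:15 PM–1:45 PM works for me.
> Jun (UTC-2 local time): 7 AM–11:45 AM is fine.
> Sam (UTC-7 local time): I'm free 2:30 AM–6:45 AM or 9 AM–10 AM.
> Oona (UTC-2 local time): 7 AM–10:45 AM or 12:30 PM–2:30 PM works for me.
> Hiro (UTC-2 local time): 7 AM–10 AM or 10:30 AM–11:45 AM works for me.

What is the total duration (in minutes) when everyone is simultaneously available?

150

Rosa in UTC: 09:30-12:00, 14:15-15:45 (add 2h to convert from UTC-2).
Jun in UTC: 09:00-13:45 (add 2h to convert from UTC-2).
Sam in UTC: 09:30-13:45, 16:00-17:00 (add 7h to convert from UTC-7).
Oona in UTC: 09:00-12:45, 14:30-16:30 (add 2h to convert from UTC-2).
Hiro in UTC: 09:00-12:00, 12:30-13:45 (add 2h to convert from UTC-2).
Rosa ∩ Jun: 09:30-12:00.
Rosa ∩ Jun ∩ Sam: 09:30-12:00.
Rosa ∩ Jun ∩ Sam ∩ Oona: 09:30-12:00.
Rosa ∩ Jun ∩ Sam ∩ Oona ∩ Hiro: 09:30-12:00.
That's a single block of 150 minutes.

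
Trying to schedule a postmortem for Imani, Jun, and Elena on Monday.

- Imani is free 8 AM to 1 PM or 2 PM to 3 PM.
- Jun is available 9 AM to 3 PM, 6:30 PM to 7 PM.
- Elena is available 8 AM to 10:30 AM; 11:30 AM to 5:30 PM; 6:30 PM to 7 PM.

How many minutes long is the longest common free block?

90

Imani ∩ Jun: 09:00-13:00, 14:00-15:00.
Imani ∩ Jun ∩ Elena: 09:00-10:30, 11:30-13:00, 14:00-15:00.
So the common availability across everyone is 09:00-10:30, 11:30-13:00, 14:00-15:00.
The longest is 09:00-10:30 at 90 minutes.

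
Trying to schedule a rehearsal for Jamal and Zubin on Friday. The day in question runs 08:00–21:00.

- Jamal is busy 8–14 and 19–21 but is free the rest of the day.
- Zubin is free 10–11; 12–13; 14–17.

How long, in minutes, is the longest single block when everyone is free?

Jamal free: 14:00-19:00 (invert busy blocks within the working day).
Zubin free: 10:00-11:00, 12:00-13:00, 14:00-17:00.
Jamal ∩ Zubin: 14:00-17:00.
The longest is 14:00-17:00 at 180 minutes.

180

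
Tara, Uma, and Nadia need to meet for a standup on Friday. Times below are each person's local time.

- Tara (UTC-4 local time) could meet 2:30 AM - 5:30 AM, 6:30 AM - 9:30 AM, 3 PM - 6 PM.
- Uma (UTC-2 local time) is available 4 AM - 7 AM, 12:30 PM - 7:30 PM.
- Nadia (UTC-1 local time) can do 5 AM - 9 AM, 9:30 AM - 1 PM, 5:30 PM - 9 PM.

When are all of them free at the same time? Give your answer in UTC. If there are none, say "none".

Tara in UTC: 06:30-09:30, 10:30-13:30, 19:00-22:00 (add 4h to convert from UTC-4).
Uma in UTC: 06:00-09:00, 14:30-21:30 (add 2h to convert from UTC-2).
Nadia in UTC: 06:00-10:00, 10:30-14:00, 18:30-22:00 (add 1h to convert from UTC-1).
Tara ∩ Uma: 06:30-09:00, 19:00-21:30.
Tara ∩ Uma ∩ Nadia: 06:30-09:00, 19:00-21:30.
Those are the intersection windows.

06:30-09:00, 19:00-21:30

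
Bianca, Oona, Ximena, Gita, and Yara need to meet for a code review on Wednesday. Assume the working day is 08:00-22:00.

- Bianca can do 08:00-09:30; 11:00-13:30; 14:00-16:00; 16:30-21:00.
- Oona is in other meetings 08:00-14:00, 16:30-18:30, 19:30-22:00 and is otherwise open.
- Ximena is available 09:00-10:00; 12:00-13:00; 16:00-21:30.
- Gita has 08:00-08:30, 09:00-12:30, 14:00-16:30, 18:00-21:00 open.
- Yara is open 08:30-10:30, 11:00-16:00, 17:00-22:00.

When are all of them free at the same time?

Bianca free: 08:00-09:30, 11:00-13:30, 14:00-16:00, 16:30-21:00.
Oona free: 14:00-16:30, 18:30-19:30 (invert busy blocks within the working day).
Ximena free: 09:00-10:00, 12:00-13:00, 16:00-21:30.
Gita free: 08:00-08:30, 09:00-12:30, 14:00-16:30, 18:00-21:00.
Yara free: 08:30-10:30, 11:00-16:00, 17:00-22:00.
Bianca ∩ Oona: 14:00-16:00, 18:30-19:30.
Bianca ∩ Oona ∩ Ximena: 18:30-19:30.
Bianca ∩ Oona ∩ Ximena ∩ Gita: 18:30-19:30.
Bianca ∩ Oona ∩ Ximena ∩ Gita ∩ Yara: 18:30-19:30.
So the common availability across everyone is 18:30-19:30.

18:30-19:30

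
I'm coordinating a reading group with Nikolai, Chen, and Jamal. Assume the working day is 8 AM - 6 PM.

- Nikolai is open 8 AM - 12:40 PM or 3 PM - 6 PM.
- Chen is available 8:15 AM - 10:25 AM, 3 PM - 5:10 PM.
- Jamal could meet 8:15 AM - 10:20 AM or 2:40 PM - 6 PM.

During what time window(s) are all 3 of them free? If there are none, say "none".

Nikolai ∩ Chen: 08:15-10:25, 15:00-17:10.
Nikolai ∩ Chen ∩ Jamal: 08:15-10:20, 15:00-17:10.

08:15-10:20, 15:00-17:10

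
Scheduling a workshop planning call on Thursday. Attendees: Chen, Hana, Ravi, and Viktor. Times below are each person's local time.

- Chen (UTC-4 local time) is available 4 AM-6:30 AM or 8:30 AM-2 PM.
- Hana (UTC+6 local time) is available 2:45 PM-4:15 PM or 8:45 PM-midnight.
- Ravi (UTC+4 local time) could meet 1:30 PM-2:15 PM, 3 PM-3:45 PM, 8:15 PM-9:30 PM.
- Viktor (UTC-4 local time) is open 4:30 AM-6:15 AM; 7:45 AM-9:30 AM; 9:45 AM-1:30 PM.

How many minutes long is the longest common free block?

Chen in UTC: 08:00-10:30, 12:30-18:00 (add 4h to convert from UTC-4).
Hana in UTC: 08:45-10:15, 14:45-18:00 (subtract 6h to convert from UTC+6).
Ravi in UTC: 09:30-10:15, 11:00-11:45, 16:15-17:30 (subtract 4h to convert from UTC+4).
Viktor in UTC: 08:30-10:15, 11:45-13:30, 13:45-17:30 (add 4h to convert from UTC-4).
Chen ∩ Hana: 08:45-10:15, 14:45-18:00.
Chen ∩ Hana ∩ Ravi: 09:30-10:15, 16:15-17:30.
Chen ∩ Hana ∩ Ravi ∩ Viktor: 09:30-10:15, 16:15-17:30.
The longest is 16:15-17:30 at 75 minutes.

75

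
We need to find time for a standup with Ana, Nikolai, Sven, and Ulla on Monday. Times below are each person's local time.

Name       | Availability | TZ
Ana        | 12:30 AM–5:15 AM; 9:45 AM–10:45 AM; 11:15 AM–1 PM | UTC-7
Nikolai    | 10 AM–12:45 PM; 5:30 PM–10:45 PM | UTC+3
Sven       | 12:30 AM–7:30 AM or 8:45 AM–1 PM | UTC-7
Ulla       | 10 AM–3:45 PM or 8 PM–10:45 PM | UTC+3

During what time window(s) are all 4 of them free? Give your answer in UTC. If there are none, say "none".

Ana in UTC: 07:30-12:15, 16:45-17:45, 18:15-20:00 (add 7h to convert from UTC-7).
Nikolai in UTC: 07:00-09:45, 14:30-19:45 (subtract 3h to convert from UTC+3).
Sven in UTC: 07:30-14:30, 15:45-20:00 (add 7h to convert from UTC-7).
Ulla in UTC: 07:00-12:45, 17:00-19:45 (subtract 3h to convert from UTC+3).
Ana ∩ Nikolai: 07:30-09:45, 16:45-17:45, 18:15-19:45.
Ana ∩ Nikolai ∩ Sven: 07:30-09:45, 16:45-17:45, 18:15-19:45.
Ana ∩ Nikolai ∩ Sven ∩ Ulla: 07:30-09:45, 17:00-17:45, 18:15-19:45.

07:30-09:45, 17:00-17:45, 18:15-19:45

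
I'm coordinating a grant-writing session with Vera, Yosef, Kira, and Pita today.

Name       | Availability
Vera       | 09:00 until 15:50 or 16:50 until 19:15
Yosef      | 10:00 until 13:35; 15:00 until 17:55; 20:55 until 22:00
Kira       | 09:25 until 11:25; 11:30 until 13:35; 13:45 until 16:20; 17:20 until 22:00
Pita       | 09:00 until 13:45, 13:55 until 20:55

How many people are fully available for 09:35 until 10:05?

3

Vera, Kira, and Pita can make the full 09:35-10:05 slot — that's 3.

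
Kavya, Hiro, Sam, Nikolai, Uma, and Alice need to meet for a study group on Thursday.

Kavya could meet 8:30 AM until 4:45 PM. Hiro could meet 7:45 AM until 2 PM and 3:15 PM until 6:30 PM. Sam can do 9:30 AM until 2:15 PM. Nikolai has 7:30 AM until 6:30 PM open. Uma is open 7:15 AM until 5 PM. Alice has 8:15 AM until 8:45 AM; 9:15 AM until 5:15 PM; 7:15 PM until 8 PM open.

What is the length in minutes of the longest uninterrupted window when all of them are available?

Kavya ∩ Hiro: 08:30-14:00, 15:15-16:45.
Kavya ∩ Hiro ∩ Sam: 09:30-14:00.
Kavya ∩ Hiro ∩ Sam ∩ Nikolai: 09:30-14:00.
Kavya ∩ Hiro ∩ Sam ∩ Nikolai ∩ Uma: 09:30-14:00.
Kavya ∩ Hiro ∩ Sam ∩ Nikolai ∩ Uma ∩ Alice: 09:30-14:00.
The longest is 09:30-14:00 at 270 minutes.

270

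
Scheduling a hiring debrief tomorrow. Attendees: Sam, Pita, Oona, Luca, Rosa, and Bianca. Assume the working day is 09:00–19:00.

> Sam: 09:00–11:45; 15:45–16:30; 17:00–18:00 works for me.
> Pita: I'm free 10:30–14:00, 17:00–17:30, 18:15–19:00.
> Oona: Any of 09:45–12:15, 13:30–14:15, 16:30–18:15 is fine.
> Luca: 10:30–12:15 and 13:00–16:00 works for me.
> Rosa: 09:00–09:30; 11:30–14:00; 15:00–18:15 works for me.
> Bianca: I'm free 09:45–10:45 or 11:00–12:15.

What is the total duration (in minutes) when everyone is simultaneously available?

15

Sam ∩ Pita: 10:30-11:45, 17:00-17:30.
Sam ∩ Pita ∩ Oona: 10:30-11:45, 17:00-17:30.
Sam ∩ Pita ∩ Oona ∩ Luca: 10:30-11:45.
Sam ∩ Pita ∩ Oona ∩ Luca ∩ Rosa: 11:30-11:45.
Sam ∩ Pita ∩ Oona ∩ Luca ∩ Rosa ∩ Bianca: 11:30-11:45.
So the common availability across everyone is 11:30-11:45.
That's a single block of 15 minutes.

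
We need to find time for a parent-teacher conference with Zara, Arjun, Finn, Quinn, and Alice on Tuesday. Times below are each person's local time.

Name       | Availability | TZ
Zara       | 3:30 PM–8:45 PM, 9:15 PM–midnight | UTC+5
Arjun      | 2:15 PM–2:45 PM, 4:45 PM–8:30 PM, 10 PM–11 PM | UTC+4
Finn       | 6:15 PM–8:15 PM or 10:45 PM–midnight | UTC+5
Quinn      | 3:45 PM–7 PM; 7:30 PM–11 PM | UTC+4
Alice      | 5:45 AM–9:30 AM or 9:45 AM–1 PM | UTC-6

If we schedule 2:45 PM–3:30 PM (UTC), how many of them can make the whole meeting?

3

Zara in UTC: 10:30-15:45, 16:15-19:00 (subtract 5h to convert from UTC+5).
Arjun in UTC: 10:15-10:45, 12:45-16:30, 18:00-19:00 (subtract 4h to convert from UTC+4).
Finn in UTC: 13:15-15:15, 17:45-19:00 (subtract 5h to convert from UTC+5).
Quinn in UTC: 11:45-15:00, 15:30-19:00 (subtract 4h to convert from UTC+4).
Alice in UTC: 11:45-15:30, 15:45-19:00 (add 6h to convert from UTC-6).
Zara, Arjun, and Alice can make the full 14:45-15:30 slot — that's 3.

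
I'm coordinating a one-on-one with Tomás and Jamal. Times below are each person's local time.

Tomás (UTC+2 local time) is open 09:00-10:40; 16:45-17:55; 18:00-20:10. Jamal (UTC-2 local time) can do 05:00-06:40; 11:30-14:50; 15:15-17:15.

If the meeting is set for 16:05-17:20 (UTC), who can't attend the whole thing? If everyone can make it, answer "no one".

Jamal

Tomás in UTC: 07:00-08:40, 14:45-15:55, 16:00-18:10 (subtract 2h to convert from UTC+2).
Jamal in UTC: 07:00-08:40, 13:30-16:50, 17:15-19:15 (add 2h to convert from UTC-2).
Tomás: free for 16:05-17:20. Jamal: not fully free for 16:05-17:20.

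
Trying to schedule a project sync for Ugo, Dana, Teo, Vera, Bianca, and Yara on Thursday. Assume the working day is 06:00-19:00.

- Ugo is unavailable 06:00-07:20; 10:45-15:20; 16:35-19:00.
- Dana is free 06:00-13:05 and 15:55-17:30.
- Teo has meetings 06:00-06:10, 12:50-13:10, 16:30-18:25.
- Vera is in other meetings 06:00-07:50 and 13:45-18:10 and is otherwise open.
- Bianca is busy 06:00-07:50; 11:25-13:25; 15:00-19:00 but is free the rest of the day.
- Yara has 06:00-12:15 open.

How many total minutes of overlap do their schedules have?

175

Ugo free: 07:20-10:45, 15:20-16:35 (invert busy blocks within the working day).
Dana free: 06:00-13:05, 15:55-17:30.
Teo free: 06:10-12:50, 13:10-16:30, 18:25-19:00 (invert busy blocks within the working day).
Vera free: 07:50-13:45, 18:10-19:00 (invert busy blocks within the working day).
Bianca free: 07:50-11:25, 13:25-15:00 (invert busy blocks within the working day).
Yara free: 06:00-12:15.
Ugo ∩ Dana: 07:20-10:45, 15:55-16:35.
Ugo ∩ Dana ∩ Teo: 07:20-10:45, 15:55-16:30.
Ugo ∩ Dana ∩ Teo ∩ Vera: 07:50-10:45.
Ugo ∩ Dana ∩ Teo ∩ Vera ∩ Bianca: 07:50-10:45.
Ugo ∩ Dana ∩ Teo ∩ Vera ∩ Bianca ∩ Yara: 07:50-10:45.
That's a single block of 175 minutes.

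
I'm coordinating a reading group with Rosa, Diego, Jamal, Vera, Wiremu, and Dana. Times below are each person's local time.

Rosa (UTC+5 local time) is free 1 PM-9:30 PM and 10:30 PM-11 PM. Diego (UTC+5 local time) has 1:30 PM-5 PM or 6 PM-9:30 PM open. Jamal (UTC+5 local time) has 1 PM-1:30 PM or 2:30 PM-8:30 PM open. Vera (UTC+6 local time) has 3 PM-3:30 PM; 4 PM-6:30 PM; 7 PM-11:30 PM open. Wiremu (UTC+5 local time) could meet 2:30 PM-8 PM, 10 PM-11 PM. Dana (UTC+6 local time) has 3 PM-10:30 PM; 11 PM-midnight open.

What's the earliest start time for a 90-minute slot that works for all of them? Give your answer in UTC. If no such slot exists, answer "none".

10:00

Rosa in UTC: 08:00-16:30, 17:30-18:00 (subtract 5h to convert from UTC+5).
Diego in UTC: 08:30-12:00, 13:00-16:30 (subtract 5h to convert from UTC+5).
Jamal in UTC: 08:00-08:30, 09:30-15:30 (subtract 5h to convert from UTC+5).
Vera in UTC: 09:00-09:30, 10:00-12:30, 13:00-17:30 (subtract 6h to convert from UTC+6).
Wiremu in UTC: 09:30-15:00, 17:00-18:00 (subtract 5h to convert from UTC+5).
Dana in UTC: 09:00-16:30, 17:00-18:00 (subtract 6h to convert from UTC+6).
Rosa ∩ Diego: 08:30-12:00, 13:00-16:30.
Rosa ∩ Diego ∩ Jamal: 09:30-12:00, 13:00-15:30.
Rosa ∩ Diego ∩ Jamal ∩ Vera: 10:00-12:00, 13:00-15:30.
Rosa ∩ Diego ∩ Jamal ∩ Vera ∩ Wiremu: 10:00-12:00, 13:00-15:00.
Rosa ∩ Diego ∩ Jamal ∩ Vera ∩ Wiremu ∩ Dana: 10:00-12:00, 13:00-15:00.
So the common availability across everyone is 10:00-12:00, 13:00-15:00.
The first common window of at least 90 minutes is 10:00-12:00, so the earliest start is 10:00.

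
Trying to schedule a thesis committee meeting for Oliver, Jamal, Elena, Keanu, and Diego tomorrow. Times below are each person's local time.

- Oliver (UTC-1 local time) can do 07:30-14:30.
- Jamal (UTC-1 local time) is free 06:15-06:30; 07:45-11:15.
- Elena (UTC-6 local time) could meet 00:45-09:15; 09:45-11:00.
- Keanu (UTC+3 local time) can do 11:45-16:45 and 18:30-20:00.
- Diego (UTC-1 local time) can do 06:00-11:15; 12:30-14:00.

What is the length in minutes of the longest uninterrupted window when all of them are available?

Oliver in UTC: 08:30-15:30 (add 1h to convert from UTC-1).
Jamal in UTC: 07:15-07:30, 08:45-12:15 (add 1h to convert from UTC-1).
Elena in UTC: 06:45-15:15, 15:45-17:00 (add 6h to convert from UTC-6).
Keanu in UTC: 08:45-13:45, 15:30-17:00 (subtract 3h to convert from UTC+3).
Diego in UTC: 07:00-12:15, 13:30-15:00 (add 1h to convert from UTC-1).
Oliver ∩ Jamal: 08:45-12:15.
Oliver ∩ Jamal ∩ Elena: 08:45-12:15.
Oliver ∩ Jamal ∩ Elena ∩ Keanu: 08:45-12:15.
Oliver ∩ Jamal ∩ Elena ∩ Keanu ∩ Diego: 08:45-12:15.
The longest is 08:45-12:15 at 210 minutes.

210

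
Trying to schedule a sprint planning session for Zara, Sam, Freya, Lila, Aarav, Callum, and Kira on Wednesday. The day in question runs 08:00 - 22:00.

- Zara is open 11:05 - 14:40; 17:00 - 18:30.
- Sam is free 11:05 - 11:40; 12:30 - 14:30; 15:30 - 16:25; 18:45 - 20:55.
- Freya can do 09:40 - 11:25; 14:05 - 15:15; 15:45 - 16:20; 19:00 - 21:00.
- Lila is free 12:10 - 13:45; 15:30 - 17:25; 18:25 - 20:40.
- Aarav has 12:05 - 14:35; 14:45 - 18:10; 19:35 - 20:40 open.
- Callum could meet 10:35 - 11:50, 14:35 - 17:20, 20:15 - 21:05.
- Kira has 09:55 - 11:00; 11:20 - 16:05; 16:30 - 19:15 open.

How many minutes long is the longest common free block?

0

Zara ∩ Sam: 11:05-11:40, 12:30-14:30.
Zara ∩ Sam ∩ Freya: 11:05-11:25, 14:05-14:30.
Zara ∩ Sam ∩ Freya ∩ Lila: ∅.
Zara ∩ Sam ∩ Freya ∩ Lila ∩ Aarav: ∅.
Zara ∩ Sam ∩ Freya ∩ Lila ∩ Aarav ∩ Callum: ∅.
Zara ∩ Sam ∩ Freya ∩ Lila ∩ Aarav ∩ Callum ∩ Kira: ∅.
There is no time when everyone is free.
No common window exists, so the longest block is 0 minutes.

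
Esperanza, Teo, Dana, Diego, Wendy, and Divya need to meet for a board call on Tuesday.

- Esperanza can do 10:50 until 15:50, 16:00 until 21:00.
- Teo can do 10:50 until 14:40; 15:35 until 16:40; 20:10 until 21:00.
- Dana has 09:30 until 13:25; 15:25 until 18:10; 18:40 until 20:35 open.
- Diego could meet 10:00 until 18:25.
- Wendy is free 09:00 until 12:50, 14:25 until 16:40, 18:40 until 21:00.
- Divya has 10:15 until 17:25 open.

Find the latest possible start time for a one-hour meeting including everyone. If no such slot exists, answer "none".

Esperanza ∩ Teo: 10:50-14:40, 15:35-15:50, 16:00-16:40, 20:10-21:00.
Esperanza ∩ Teo ∩ Dana: 10:50-13:25, 15:35-15:50, 16:00-16:40, 20:10-20:35.
Esperanza ∩ Teo ∩ Dana ∩ Diego: 10:50-13:25, 15:35-15:50, 16:00-16:40.
Esperanza ∩ Teo ∩ Dana ∩ Diego ∩ Wendy: 10:50-12:50, 15:35-15:50, 16:00-16:40.
Esperanza ∩ Teo ∩ Dana ∩ Diego ∩ Wendy ∩ Divya: 10:50-12:50, 15:35-15:50, 16:00-16:40.
So the common availability across everyone is 10:50-12:50, 15:35-15:50, 16:00-16:40.
The last common window of at least 60 minutes is 10:50-12:50; a 60-minute meeting can start as late as 11:50 and still end by 12:50.

11:50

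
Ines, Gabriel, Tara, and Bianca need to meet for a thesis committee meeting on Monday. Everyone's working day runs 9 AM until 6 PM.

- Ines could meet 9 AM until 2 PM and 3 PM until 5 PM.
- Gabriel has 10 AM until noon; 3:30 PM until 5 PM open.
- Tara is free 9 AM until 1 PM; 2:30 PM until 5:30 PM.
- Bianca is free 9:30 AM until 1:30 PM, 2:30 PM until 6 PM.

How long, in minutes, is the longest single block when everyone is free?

120

Ines ∩ Gabriel: 10:00-12:00, 15:30-17:00.
Ines ∩ Gabriel ∩ Tara: 10:00-12:00, 15:30-17:00.
Ines ∩ Gabriel ∩ Tara ∩ Bianca: 10:00-12:00, 15:30-17:00.
So the common availability across everyone is 10:00-12:00, 15:30-17:00.
The longest is 10:00-12:00 at 120 minutes.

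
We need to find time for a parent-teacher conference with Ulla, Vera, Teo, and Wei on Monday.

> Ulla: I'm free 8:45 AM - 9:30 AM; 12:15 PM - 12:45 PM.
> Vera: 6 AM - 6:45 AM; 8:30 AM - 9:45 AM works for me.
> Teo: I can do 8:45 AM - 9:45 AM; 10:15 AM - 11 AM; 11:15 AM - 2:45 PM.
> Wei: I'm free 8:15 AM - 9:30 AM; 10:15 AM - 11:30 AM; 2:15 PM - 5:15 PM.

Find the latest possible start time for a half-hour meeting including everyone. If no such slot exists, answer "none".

Ulla ∩ Vera: 08:45-09:30.
Ulla ∩ Vera ∩ Teo: 08:45-09:30.
Ulla ∩ Vera ∩ Teo ∩ Wei: 08:45-09:30.
The last common window of at least 30 minutes is 08:45-09:30; a 30-minute meeting can start as late as 09:00 and still end by 09:30.

09:00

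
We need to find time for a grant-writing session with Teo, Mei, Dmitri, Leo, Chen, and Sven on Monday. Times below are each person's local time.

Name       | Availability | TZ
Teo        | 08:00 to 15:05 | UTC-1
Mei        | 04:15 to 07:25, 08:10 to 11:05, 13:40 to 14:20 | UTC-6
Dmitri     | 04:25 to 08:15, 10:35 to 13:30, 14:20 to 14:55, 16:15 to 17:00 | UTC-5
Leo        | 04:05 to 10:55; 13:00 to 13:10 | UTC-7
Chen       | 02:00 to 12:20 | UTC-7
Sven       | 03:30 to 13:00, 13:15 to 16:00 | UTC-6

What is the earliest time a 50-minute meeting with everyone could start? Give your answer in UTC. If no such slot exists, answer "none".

Teo in UTC: 09:00-16:05 (add 1h to convert from UTC-1).
Mei in UTC: 10:15-13:25, 14:10-17:05, 19:40-20:20 (add 6h to convert from UTC-6).
Dmitri in UTC: 09:25-13:15, 15:35-18:30, 19:20-19:55, 21:15-22:00 (add 5h to convert from UTC-5).
Leo in UTC: 11:05-17:55, 20:00-20:10 (add 7h to convert from UTC-7).
Chen in UTC: 09:00-19:20 (add 7h to convert from UTC-7).
Sven in UTC: 09:30-19:00, 19:15-22:00 (add 6h to convert from UTC-6).
Teo ∩ Mei: 10:15-13:25, 14:10-16:05.
Teo ∩ Mei ∩ Dmitri: 10:15-13:15, 15:35-16:05.
Teo ∩ Mei ∩ Dmitri ∩ Leo: 11:05-13:15, 15:35-16:05.
Teo ∩ Mei ∩ Dmitri ∩ Leo ∩ Chen: 11:05-13:15, 15:35-16:05.
Teo ∩ Mei ∩ Dmitri ∩ Leo ∩ Chen ∩ Sven: 11:05-13:15, 15:35-16:05.
The first common window of at least 50 minutes is 11:05-13:15, so the earliest start is 11:05.

11:05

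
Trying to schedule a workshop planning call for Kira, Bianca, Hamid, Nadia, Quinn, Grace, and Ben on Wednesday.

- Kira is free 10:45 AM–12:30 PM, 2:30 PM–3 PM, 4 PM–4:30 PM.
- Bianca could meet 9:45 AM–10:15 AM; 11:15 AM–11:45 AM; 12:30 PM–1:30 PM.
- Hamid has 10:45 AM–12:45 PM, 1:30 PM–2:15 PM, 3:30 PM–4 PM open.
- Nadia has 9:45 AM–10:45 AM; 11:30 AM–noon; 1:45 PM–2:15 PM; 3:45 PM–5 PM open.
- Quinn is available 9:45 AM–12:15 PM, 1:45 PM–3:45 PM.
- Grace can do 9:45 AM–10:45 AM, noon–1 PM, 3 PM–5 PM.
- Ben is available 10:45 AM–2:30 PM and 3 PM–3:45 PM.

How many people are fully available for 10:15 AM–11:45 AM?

1

Quinn can make the full 10:15-11:45 slot — that's 1.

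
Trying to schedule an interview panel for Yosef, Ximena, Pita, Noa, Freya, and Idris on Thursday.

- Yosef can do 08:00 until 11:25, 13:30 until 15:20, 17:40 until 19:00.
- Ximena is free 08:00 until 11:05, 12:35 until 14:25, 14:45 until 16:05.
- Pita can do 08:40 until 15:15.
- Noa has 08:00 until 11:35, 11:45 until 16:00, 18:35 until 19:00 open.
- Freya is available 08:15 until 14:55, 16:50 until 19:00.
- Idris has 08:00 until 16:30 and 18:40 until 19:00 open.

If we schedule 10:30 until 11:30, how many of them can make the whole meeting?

Pita, Noa, Freya, and Idris can make the full 10:30-11:30 slot — that's 4.

4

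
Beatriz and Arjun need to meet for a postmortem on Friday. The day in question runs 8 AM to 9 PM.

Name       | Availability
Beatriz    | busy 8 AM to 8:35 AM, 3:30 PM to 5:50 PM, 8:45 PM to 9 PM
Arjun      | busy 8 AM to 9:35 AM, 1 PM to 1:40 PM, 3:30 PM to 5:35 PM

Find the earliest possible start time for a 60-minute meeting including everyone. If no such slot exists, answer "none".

Beatriz free: 08:35-15:30, 17:50-20:45 (invert busy blocks within the working day).
Arjun free: 09:35-13:00, 13:40-15:30, 17:35-21:00 (invert busy blocks within the working day).
Beatriz ∩ Arjun: 09:35-13:00, 13:40-15:30, 17:50-20:45.
The first common window of at least 60 minutes is 09:35-13:00, so the earliest start is 09:35.

09:35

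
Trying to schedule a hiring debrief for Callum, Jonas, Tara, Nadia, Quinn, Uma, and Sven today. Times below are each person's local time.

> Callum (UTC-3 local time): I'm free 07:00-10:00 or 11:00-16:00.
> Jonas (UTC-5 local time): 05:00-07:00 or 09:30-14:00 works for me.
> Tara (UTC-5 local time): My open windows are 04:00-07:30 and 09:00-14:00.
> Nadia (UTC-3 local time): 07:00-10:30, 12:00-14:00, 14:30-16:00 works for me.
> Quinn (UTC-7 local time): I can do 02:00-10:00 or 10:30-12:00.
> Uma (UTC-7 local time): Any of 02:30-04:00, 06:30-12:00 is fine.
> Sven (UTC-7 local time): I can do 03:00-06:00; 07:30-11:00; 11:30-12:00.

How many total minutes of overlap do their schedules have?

240

Callum in UTC: 10:00-13:00, 14:00-19:00 (add 3h to convert from UTC-3).
Jonas in UTC: 10:00-12:00, 14:30-19:00 (add 5h to convert from UTC-5).
Tara in UTC: 09:00-12:30, 14:00-19:00 (add 5h to convert from UTC-5).
Nadia in UTC: 10:00-13:30, 15:00-17:00, 17:30-19:00 (add 3h to convert from UTC-3).
Quinn in UTC: 09:00-17:00, 17:30-19:00 (add 7h to convert from UTC-7).
Uma in UTC: 09:30-11:00, 13:30-19:00 (add 7h to convert from UTC-7).
Sven in UTC: 10:00-13:00, 14:30-18:00, 18:30-19:00 (add 7h to convert from UTC-7).
Callum ∩ Jonas: 10:00-12:00, 14:30-19:00.
Callum ∩ Jonas ∩ Tara: 10:00-12:00, 14:30-19:00.
Callum ∩ Jonas ∩ Tara ∩ Nadia: 10:00-12:00, 15:00-17:00, 17:30-19:00.
Callum ∩ Jonas ∩ Tara ∩ Nadia ∩ Quinn: 10:00-12:00, 15:00-17:00, 17:30-19:00.
Callum ∩ Jonas ∩ Tara ∩ Nadia ∩ Quinn ∩ Uma: 10:00-11:00, 15:00-17:00, 17:30-19:00.
Callum ∩ Jonas ∩ Tara ∩ Nadia ∩ Quinn ∩ Uma ∩ Sven: 10:00-11:00, 15:00-17:00, 17:30-18:00, 18:30-19:00.
So the common availability across everyone is 10:00-11:00, 15:00-17:00, 17:30-18:00, 18:30-19:00.
Summing the common windows: 60 + 120 + 30 + 30 = 240 minutes.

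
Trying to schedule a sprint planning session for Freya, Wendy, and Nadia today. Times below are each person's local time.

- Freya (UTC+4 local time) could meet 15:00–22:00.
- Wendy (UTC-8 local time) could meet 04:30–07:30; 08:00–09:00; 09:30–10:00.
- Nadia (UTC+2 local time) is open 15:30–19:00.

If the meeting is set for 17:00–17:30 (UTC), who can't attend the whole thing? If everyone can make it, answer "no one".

Nadia, Wendy

Freya in UTC: 11:00-18:00 (subtract 4h to convert from UTC+4).
Wendy in UTC: 12:30-15:30, 16:00-17:00, 17:30-18:00 (add 8h to convert from UTC-8).
Nadia in UTC: 13:30-17:00 (subtract 2h to convert from UTC+2).
Freya: free for 17:00-17:30. Wendy: not fully free for 17:00-17:30. Nadia: not fully free for 17:00-17:30.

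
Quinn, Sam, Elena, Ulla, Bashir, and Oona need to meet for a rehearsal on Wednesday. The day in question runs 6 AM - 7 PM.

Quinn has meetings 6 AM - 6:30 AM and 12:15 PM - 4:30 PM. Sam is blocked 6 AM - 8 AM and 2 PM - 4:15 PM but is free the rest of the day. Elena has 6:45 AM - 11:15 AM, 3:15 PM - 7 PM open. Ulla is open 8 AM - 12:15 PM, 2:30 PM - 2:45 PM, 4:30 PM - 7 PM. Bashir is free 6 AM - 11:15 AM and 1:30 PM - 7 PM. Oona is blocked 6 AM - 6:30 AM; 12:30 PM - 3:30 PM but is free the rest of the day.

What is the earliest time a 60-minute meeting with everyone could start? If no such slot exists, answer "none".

08:00

Quinn free: 06:30-12:15, 16:30-19:00 (invert busy blocks within the working day).
Sam free: 08:00-14:00, 16:15-19:00 (invert busy blocks within the working day).
Elena free: 06:45-11:15, 15:15-19:00.
Ulla free: 08:00-12:15, 14:30-14:45, 16:30-19:00.
Bashir free: 06:00-11:15, 13:30-19:00.
Oona free: 06:30-12:30, 15:30-19:00 (invert busy blocks within the working day).
Quinn ∩ Sam: 08:00-12:15, 16:30-19:00.
Quinn ∩ Sam ∩ Elena: 08:00-11:15, 16:30-19:00.
Quinn ∩ Sam ∩ Elena ∩ Ulla: 08:00-11:15, 16:30-19:00.
Quinn ∩ Sam ∩ Elena ∩ Ulla ∩ Bashir: 08:00-11:15, 16:30-19:00.
Quinn ∩ Sam ∩ Elena ∩ Ulla ∩ Bashir ∩ Oona: 08:00-11:15, 16:30-19:00.
The first common window of at least 60 minutes is 08:00-11:15, so the earliest start is 08:00.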